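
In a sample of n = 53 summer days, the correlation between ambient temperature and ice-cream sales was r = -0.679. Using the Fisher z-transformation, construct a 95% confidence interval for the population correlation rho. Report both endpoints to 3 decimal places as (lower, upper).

(-0.802, -0.501)

Fisher z: z_r = atanh(r) = ½·ln((1+(-0.679))/(1−(-0.679))) = -0.827256
SE(z) = 1/√(n−3) = 1/√50 = 0.141421
95% ⇒ z* = 1.960; margin = 1.960·0.141421 = 0.277185
CI on z-scale: (-1.104441, -0.550071)
Back-transform: tanh(-1.104441) = -0.802089, tanh(-0.550071) = -0.500573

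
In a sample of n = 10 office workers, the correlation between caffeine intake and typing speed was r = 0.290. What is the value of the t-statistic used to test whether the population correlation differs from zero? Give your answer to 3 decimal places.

1 − r² = 1 − 0.084100 = 0.915900;  √(1−r²) = 0.957027
√(n−2) = √8 = 2.828427
t = r·√(n−2)/√(1−r²) = 0.290 · 2.828427 / 0.957027 = 0.857

0.857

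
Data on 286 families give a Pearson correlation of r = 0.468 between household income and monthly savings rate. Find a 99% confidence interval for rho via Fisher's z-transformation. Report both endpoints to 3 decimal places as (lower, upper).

(0.340, 0.579)

Fisher z: z_r = atanh(r) = ½·ln((1+0.468)/(1−0.468)) = 0.507506
SE(z) = 1/√(n−3) = 1/√283 = 0.059444
99% ⇒ z* = 2.576; margin = 2.576·0.059444 = 0.153128
CI on z-scale: (0.354378, 0.660634)
Back-transform: tanh(0.354378) = 0.340252, tanh(0.660634) = 0.578785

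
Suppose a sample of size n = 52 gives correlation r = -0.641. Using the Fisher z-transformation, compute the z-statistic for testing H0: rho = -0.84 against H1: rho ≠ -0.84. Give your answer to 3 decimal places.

3.229

Fisher z: atanh(-0.641) = -0.759869, atanh(-0.84) = -1.221174
z = (z_r − z_0)·√(n−3) = (-0.759869 − (-1.221174))·√49 = 0.461305 · 7.000000 = 3.229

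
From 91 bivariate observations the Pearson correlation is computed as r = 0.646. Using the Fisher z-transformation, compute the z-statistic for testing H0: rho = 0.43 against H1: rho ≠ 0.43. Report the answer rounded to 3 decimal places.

Fisher z: atanh(0.646) = 0.768403, atanh(0.43) = 0.459897
z = (z_r − z_0)·√(n−3) = (0.768403 − 0.459897)·√88 = 0.308506 · 9.380832 = 2.894

2.894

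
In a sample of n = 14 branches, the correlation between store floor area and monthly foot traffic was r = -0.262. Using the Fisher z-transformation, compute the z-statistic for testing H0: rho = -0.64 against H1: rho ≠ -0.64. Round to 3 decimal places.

z_r = atanh(-0.262) = -0.268255,  z_0 = atanh(-0.64) = -0.758174
SE = 1/√(n−3) = 1/√11 = 0.301511
z = (z_r − z_0)/SE = (-0.268255 − (-0.758174)) / 0.301511 = 0.489919 / 0.301511 = 1.625

1.625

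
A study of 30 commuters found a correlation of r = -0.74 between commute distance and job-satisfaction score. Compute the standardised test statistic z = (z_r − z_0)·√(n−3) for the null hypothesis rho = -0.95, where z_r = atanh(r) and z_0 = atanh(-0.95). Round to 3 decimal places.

Fisher z: atanh(-0.74) = -0.950479, atanh(-0.95) = -1.831781
z = (z_r − z_0)·√(n−3) = (-0.950479 − (-1.831781))·√27 = 0.881302 · 5.196152 = 4.579

4.579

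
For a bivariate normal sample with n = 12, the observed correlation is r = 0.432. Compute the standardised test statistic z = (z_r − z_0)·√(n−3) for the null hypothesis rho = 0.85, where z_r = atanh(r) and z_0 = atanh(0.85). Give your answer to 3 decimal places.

-2.381

z_r = atanh(0.432) = 0.462353,  z_0 = atanh(0.85) = 1.256153
SE = 1/√(n−3) = 1/√9 = 0.333333
z = (z_r − z_0)/SE = (0.462353 − 1.256153) / 0.333333 = -0.793800 / 0.333333 = -2.381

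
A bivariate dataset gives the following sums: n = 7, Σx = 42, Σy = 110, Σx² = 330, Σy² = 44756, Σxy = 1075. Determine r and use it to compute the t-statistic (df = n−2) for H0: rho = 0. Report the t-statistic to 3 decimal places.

0.520

Numerator: nΣxy − (Σx)(Σy) = 7·1075 − (42)(110) = 2905
Denominator: √[(nΣx²−(Σx)²)(nΣy²−(Σy)²)]
  nΣx²−(Σx)² = 7·330 − 1764 = 546;  nΣy²−(Σy)² = 7·44756 − 12100 = 301192
  √(546·301192) = √164450832 = 12823.8384
r = 2905 / 12823.8384 = 0.2265
t = r·√(n−2)/√(1−r²) = 0.2265·√5 / √(1−0.051302) = 0.506469 / 0.974011 = 0.520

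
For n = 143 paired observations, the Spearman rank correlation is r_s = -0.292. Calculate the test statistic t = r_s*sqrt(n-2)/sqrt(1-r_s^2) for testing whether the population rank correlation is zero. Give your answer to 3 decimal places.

-3.625

1 − r_s² = 1 − 0.085264 = 0.914736;  √(1−r_s²) = 0.956418
√(n−2) = √141 = 11.874342
t = r_s·√(n−2)/√(1−r_s²) = -0.292 · 11.874342 / 0.956418 = -3.625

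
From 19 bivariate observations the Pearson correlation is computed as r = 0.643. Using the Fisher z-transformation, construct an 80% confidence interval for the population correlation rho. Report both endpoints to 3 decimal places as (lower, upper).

z_r = atanh(0.643) = 0.763272;  SE = 1/√(n−3) = 1/√16 = 0.250000
z-limits: 0.763272 ± 1.282·0.250000 = 0.763272 ± 0.320500 = [0.442772, 1.083772]
ρ-limits: (tanh 0.442772, tanh 1.083772) = (0.416, 0.795)

(0.416, 0.795)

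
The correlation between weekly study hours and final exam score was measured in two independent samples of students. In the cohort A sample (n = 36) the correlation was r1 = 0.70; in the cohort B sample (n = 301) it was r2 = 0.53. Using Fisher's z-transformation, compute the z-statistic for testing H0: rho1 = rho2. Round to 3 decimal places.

z1 = atanh(0.70) = 0.867301,  z2 = atanh(0.53) = 0.590145
SE = √(1/(n1−3) + 1/(n2−3)) = √(1/33 + 1/298) = √(0.0303030 + 0.0033557) = √0.0336587 = 0.183463
z = (z1 − z2)/SE = (0.867301 − 0.590145) / 0.183463 = 0.277156 / 0.183463 = 1.511

1.511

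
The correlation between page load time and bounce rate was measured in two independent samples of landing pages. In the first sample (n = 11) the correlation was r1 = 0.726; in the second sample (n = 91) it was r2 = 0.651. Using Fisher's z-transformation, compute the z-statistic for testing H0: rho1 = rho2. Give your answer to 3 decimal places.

Fisher z-transforms: z1 = atanh(0.726) = 0.920217, z2 = atanh(0.651) = 0.777032; difference d = 0.143185
Var(d) = 1/8 + 1/88 = 0.1250000 + 0.0113636 = 0.1363636
z = d/√Var(d) = 0.143185 / √0.1363636 = 0.143185 / 0.369274 = 0.388

0.388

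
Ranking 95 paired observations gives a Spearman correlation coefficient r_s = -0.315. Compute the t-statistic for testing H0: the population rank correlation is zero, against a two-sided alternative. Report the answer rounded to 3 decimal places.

-3.201

1 − r_s² = 1 − 0.099225 = 0.900775;  √(1−r_s²) = 0.949092
√(n−2) = √93 = 9.643651
t = r_s·√(n−2)/√(1−r_s²) = -0.315 · 9.643651 / 0.949092 = -3.201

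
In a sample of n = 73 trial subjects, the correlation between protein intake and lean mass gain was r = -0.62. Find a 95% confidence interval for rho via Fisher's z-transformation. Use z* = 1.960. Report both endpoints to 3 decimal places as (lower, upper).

Fisher z: z_r = atanh(r) = ½·ln((1+(-0.62))/(1−(-0.62))) = -0.725005
SE(z) = 1/√(n−3) = 1/√70 = 0.119523
95% ⇒ z* = 1.960; margin = 1.960·0.119523 = 0.234265
CI on z-scale: (-0.959270, -0.490740)
Back-transform: tanh(-0.959270) = -0.743951, tanh(-0.490740) = -0.454804

(-0.744, -0.455)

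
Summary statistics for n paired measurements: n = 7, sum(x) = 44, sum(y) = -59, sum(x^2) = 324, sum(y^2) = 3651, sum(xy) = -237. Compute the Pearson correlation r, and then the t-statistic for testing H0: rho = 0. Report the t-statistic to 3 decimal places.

S_xy = nΣxy − ΣxΣy = 7·(-237) − 44·(-59) = -1659 − (-2596) = 937
S_xx = nΣx² − (Σx)² = 7·324 − 44² = 2268 − 1936 = 332
S_yy = nΣy² − (Σy)² = 7·3651 − (-59)² = 25557 − 3481 = 22076
r = S_xy / √(S_xx·S_yy) = 937 / √(332·22076) = 937 / √7329232 = 937 / 2707.2554 = 0.3461
t = r·√(n−2)/√(1−r²) = 0.3461·√5 / √(1−0.119785) = 0.773903 / 0.938198 = 0.825

0.825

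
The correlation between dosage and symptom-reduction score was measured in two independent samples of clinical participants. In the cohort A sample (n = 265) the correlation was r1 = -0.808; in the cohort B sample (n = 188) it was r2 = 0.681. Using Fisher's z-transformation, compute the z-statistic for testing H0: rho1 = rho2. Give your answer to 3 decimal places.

-20.329

Fisher z-transforms: z1 = atanh(-0.808) = -1.121241, z2 = atanh(0.681) = 0.830977; difference d = -1.952218
Var(d) = 1/262 + 1/185 = 0.0038168 + 0.0054054 = 0.0092222
z = d/√Var(d) = -1.952218 / √0.0092222 = -1.952218 / 0.096032 = -20.329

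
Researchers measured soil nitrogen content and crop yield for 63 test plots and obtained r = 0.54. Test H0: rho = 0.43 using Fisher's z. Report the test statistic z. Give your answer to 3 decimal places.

1.117

Fisher z: atanh(0.54) = 0.604156, atanh(0.43) = 0.459897
z = (z_r − z_0)·√(n−3) = (0.604156 − 0.459897)·√60 = 0.144259 · 7.745967 = 1.117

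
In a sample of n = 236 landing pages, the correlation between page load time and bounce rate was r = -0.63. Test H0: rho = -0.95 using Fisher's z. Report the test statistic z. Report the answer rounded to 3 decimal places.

Fisher z: atanh(-0.63) = -0.741416, atanh(-0.95) = -1.831781
z = (z_r − z_0)·√(n−3) = (-0.741416 − (-1.831781))·√233 = 1.090365 · 15.264338 = 16.644

16.644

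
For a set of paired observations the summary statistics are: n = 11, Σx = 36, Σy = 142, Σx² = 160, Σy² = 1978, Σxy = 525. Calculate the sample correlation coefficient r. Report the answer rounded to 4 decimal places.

0.7709

Numerator: nΣxy − (Σx)(Σy) = 11·525 − (36)(142) = 663
Denominator: √[(nΣx²−(Σx)²)(nΣy²−(Σy)²)]
  nΣx²−(Σx)² = 11·160 − 1296 = 464;  nΣy²−(Σy)² = 11·1978 − 20164 = 1594
  √(464·1594) = √739616 = 860.0093
r = 663 / 860.0093 = 0.7709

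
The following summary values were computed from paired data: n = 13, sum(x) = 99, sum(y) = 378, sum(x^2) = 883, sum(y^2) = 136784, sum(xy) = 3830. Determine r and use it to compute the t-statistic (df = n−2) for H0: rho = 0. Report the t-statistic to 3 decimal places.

0.806

Numerator: nΣxy − (Σx)(Σy) = 13·3830 − (99)(378) = 12368
Denominator: √[(nΣx²−(Σx)²)(nΣy²−(Σy)²)]
  nΣx²−(Σx)² = 13·883 − 9801 = 1678;  nΣy²−(Σy)² = 13·136784 − 142884 = 1635308
  √(1678·1635308) = √2744046824 = 52383.6504
r = 12368 / 52383.6504 = 0.2361
t = r·√(n−2)/√(1−r²) = 0.2361·√11 / √(1−0.055743) = 0.783055 / 0.971729 = 0.806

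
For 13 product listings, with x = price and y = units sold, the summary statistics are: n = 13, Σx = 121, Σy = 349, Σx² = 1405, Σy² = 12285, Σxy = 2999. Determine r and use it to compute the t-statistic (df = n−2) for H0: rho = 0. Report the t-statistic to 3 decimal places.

-0.955

Numerator: nΣxy − (Σx)(Σy) = 13·2999 − (121)(349) = -3242
Denominator: √[(nΣx²−(Σx)²)(nΣy²−(Σy)²)]
  nΣx²−(Σx)² = 13·1405 − 14641 = 3624;  nΣy²−(Σy)² = 13·12285 − 121801 = 37904
  √(3624·37904) = √137364096 = 11720.2430
r = -3242 / 11720.2430 = -0.2766
t = r·√(n−2)/√(1−r²) = -0.2766·√11 / √(1−0.076508) = -0.917378 / 0.960985 = -0.955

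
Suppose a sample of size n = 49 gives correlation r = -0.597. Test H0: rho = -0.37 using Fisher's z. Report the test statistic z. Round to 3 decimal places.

Fisher z: atanh(-0.597) = -0.688473, atanh(-0.37) = -0.388423
z = (z_r − z_0)·√(n−3) = (-0.688473 − (-0.388423))·√46 = -0.300050 · 6.782330 = -2.035

-2.035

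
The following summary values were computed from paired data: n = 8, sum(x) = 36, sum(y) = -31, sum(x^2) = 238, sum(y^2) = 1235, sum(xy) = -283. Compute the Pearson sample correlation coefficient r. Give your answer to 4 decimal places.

Numerator: nΣxy − (Σx)(Σy) = 8·(-283) − (36)(-31) = -1148
Denominator: √[(nΣx²−(Σx)²)(nΣy²−(Σy)²)]
  nΣx²−(Σx)² = 8·238 − 1296 = 608;  nΣy²−(Σy)² = 8·1235 − 961 = 8919
  √(608·8919) = √5422752 = 2328.6803
r = -1148 / 2328.6803 = -0.4930

-0.4930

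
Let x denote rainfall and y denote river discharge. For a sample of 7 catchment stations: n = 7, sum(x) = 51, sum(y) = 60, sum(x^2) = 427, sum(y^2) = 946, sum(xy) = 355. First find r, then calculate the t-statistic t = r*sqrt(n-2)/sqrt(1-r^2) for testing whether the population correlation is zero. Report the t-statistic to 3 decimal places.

-1.401

S_xy = nΣxy − ΣxΣy = 7·355 − 51·60 = 2485 − 3060 = -575
S_xx = nΣx² − (Σx)² = 7·427 − 51² = 2989 − 2601 = 388
S_yy = nΣy² − (Σy)² = 7·946 − 60² = 6622 − 3600 = 3022
r = S_xy / √(S_xx·S_yy) = -575 / √(388·3022) = -575 / √1172536 = -575 / 1082.8370 = -0.5310
t = r·√(n−2)/√(1−r²) = -0.5310·√5 / √(1−0.281961) = -1.187352 / 0.847372 = -1.401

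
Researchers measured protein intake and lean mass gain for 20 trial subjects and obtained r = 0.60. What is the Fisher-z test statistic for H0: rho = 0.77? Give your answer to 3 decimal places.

z_r = atanh(0.60) = 0.693147,  z_0 = atanh(0.77) = 1.020328
SE = 1/√(n−3) = 1/√17 = 0.242536
z = (z_r − z_0)/SE = (0.693147 − 1.020328) / 0.242536 = -0.327181 / 0.242536 = -1.349

-1.349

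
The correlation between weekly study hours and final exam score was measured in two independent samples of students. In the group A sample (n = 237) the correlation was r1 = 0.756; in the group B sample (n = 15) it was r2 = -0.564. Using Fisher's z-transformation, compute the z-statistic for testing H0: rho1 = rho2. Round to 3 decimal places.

5.492

z1 = atanh(0.756) = 0.986813,  z2 = atanh(-0.564) = -0.638680
SE = √(1/(n1−3) + 1/(n2−3)) = √(1/234 + 1/12) = √(0.0042735 + 0.0833333) = √0.0876068 = 0.295984
z = (z1 − z2)/SE = (0.986813 − (-0.638680)) / 0.295984 = 1.625493 / 0.295984 = 5.492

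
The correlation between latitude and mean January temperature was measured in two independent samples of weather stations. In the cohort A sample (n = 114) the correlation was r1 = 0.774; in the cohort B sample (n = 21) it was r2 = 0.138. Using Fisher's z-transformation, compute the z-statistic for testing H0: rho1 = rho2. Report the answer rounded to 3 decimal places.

3.508

Fisher z-transforms: z1 = atanh(0.774) = 1.030229, z2 = atanh(0.138) = 0.138886; difference d = 0.891343
Var(d) = 1/111 + 1/18 = 0.0090090 + 0.0555556 = 0.0645646
z = d/√Var(d) = 0.891343 / √0.0645646 = 0.891343 / 0.254096 = 3.508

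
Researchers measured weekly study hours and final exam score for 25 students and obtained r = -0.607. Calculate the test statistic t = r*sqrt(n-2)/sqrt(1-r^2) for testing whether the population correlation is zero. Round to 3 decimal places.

1 − r² = 1 − 0.368449 = 0.631551;  √(1−r²) = 0.794702
√(n−2) = √23 = 4.795832
t = r·√(n−2)/√(1−r²) = -0.607 · 4.795832 / 0.794702 = -3.663

-3.663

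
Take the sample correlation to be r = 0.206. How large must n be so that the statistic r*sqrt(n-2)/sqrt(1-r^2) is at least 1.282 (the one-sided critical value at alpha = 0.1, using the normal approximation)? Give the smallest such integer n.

40

Need r·√(n−2)/√(1−r²) ≥ 1.282
√(n−2) ≥ 1.282·√(1−0.042436) / 0.206 = 1.282·0.978552 / 0.206 = 6.0898
n−2 ≥ 37.0857  ⇒  n ≥ 39.0857
Smallest integer n = 40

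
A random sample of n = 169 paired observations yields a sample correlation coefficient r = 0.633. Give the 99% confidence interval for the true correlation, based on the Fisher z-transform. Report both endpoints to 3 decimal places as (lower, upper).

(0.498, 0.738)

z_r = atanh(0.633) = 0.746406;  SE = 1/√(n−3) = 1/√166 = 0.077615
z-limits: 0.746406 ± 2.576·0.077615 = 0.746406 ± 0.199936 = [0.546470, 0.946342]
ρ-limits: (tanh 0.546470, tanh 0.946342) = (0.498, 0.738)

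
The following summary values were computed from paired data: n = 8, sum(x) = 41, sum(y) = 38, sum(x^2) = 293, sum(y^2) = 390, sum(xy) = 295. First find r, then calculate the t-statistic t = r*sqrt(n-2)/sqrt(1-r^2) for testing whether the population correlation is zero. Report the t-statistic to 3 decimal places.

2.872

Numerator: nΣxy − (Σx)(Σy) = 8·295 − (41)(38) = 802
Denominator: √[(nΣx²−(Σx)²)(nΣy²−(Σy)²)]
  nΣx²−(Σx)² = 8·293 − 1681 = 663;  nΣy²−(Σy)² = 8·390 − 1444 = 1676
  √(663·1676) = √1111188 = 1054.1290
r = 802 / 1054.1290 = 0.7608
t = r·√(n−2)/√(1−r²) = 0.7608·√6 / √(1−0.578817) = 1.863572 / 0.648986 = 2.872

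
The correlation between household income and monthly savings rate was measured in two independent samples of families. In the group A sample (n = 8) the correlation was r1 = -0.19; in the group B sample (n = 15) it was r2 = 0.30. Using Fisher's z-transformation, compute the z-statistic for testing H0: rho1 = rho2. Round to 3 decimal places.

Fisher z-transforms: z1 = atanh(-0.19) = -0.192337, z2 = atanh(0.30) = 0.309520; difference d = -0.501857
Var(d) = 1/5 + 1/12 = 0.2000000 + 0.0833333 = 0.2833333
z = d/√Var(d) = -0.501857 / √0.2833333 = -0.501857 / 0.532291 = -0.943

-0.943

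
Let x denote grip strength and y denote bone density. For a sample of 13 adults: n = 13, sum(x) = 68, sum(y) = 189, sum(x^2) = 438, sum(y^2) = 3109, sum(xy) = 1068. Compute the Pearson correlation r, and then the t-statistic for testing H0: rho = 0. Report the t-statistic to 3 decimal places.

1.720

S_xy = nΣxy − ΣxΣy = 13·1068 − 68·189 = 13884 − 12852 = 1032
S_xx = nΣx² − (Σx)² = 13·438 − 68² = 5694 − 4624 = 1070
S_yy = nΣy² − (Σy)² = 13·3109 − 189² = 40417 − 35721 = 4696
r = S_xy / √(S_xx·S_yy) = 1032 / √(1070·4696) = 1032 / √5024720 = 1032 / 2241.5887 = 0.4604
t = r·√(n−2)/√(1−r²) = 0.4604·√11 / √(1−0.211968) = 1.526974 / 0.887712 = 1.720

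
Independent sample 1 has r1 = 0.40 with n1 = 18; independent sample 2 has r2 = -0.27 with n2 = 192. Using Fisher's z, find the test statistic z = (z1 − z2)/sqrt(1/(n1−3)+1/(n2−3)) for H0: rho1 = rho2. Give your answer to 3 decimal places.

2.611

z1 = atanh(0.40) = 0.423649,  z2 = atanh(-0.27) = -0.276864
SE = √(1/(n1−3) + 1/(n2−3)) = √(1/15 + 1/189) = √(0.0666667 + 0.0052910) = √0.0719577 = 0.268249
z = (z1 − z2)/SE = (0.423649 − (-0.276864)) / 0.268249 = 0.700513 / 0.268249 = 2.611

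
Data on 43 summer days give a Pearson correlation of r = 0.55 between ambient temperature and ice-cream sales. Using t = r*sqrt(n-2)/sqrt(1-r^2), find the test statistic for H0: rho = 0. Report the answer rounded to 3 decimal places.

1 − r² = 1 − 0.3025 = 0.6975;  √(1−r²) = 0.835165
√(n−2) = √41 = 6.403124
t = r·√(n−2)/√(1−r²) = 0.55 · 6.403124 / 0.835165 = 4.217

4.217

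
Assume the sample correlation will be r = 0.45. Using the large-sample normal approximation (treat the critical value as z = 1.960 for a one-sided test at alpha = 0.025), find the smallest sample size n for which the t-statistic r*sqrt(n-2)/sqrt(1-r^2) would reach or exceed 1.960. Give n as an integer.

r√(n−2)/√(1−r²) ≥ 1.960  ⇔  n−2 ≥ (1.960)²·(1−r²)/r²
(1−r²)/r² = (1−0.2025)/0.2025 = 3.9383
n ≥ 2 + 3.8416·3.9383 = 2 + 15.1294 = 17.1294
⌈17.1294⌉ = 18

18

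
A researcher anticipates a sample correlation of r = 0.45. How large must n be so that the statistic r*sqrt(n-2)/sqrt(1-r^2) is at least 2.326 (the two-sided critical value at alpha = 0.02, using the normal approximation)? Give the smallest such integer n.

r√(n−2)/√(1−r²) ≥ 2.326  ⇔  n−2 ≥ (2.326)²·(1−r²)/r²
(1−r²)/r² = (1−0.2025)/0.2025 = 3.9383
n ≥ 2 + 5.410276·3.9383 = 2 + 21.3073 = 23.3073
⌈23.3073⌉ = 24

24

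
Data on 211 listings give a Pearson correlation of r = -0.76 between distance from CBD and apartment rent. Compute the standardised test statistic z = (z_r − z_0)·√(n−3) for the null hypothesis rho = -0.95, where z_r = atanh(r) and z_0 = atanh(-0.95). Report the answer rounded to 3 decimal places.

z_r = atanh(-0.76) = -0.996215,  z_0 = atanh(-0.95) = -1.831781
SE = 1/√(n−3) = 1/√208 = 0.069338
z = (z_r − z_0)/SE = (-0.996215 − (-1.831781)) / 0.069338 = 0.835566 / 0.069338 = 12.051

12.051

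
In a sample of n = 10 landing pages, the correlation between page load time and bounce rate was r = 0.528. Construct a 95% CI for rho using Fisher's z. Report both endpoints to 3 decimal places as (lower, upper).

(-0.152, 0.869)

Fisher z: z_r = atanh(r) = ½·ln((1+0.528)/(1−0.528)) = 0.587368
SE(z) = 1/√(n−3) = 1/√7 = 0.377964
95% ⇒ z* = 1.960; margin = 1.960·0.377964 = 0.740809
CI on z-scale: (-0.153441, 1.328177)
Back-transform: tanh(-0.153441) = -0.152248, tanh(1.328177) = 0.868803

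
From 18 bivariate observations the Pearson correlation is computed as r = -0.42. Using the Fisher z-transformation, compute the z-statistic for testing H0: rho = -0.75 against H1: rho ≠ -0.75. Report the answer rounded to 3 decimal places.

z_r = atanh(-0.42) = -0.447692,  z_0 = atanh(-0.75) = -0.972955
SE = 1/√(n−3) = 1/√15 = 0.258199
z = (z_r − z_0)/SE = (-0.447692 − (-0.972955)) / 0.258199 = 0.525263 / 0.258199 = 2.034

2.034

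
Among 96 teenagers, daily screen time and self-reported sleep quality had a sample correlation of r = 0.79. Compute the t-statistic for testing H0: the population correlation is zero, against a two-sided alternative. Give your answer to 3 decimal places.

12.493

1 − r² = 1 − 0.6241 = 0.3759;  √(1−r²) = 0.613107
√(n−2) = √94 = 9.695360
t = r·√(n−2)/√(1−r²) = 0.79 · 9.695360 / 0.613107 = 12.493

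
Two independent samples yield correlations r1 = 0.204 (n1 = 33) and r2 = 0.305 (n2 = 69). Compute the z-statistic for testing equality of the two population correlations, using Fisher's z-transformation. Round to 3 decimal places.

Fisher z-transforms: z1 = atanh(0.204) = 0.206903, z2 = atanh(0.305) = 0.315023; difference d = -0.108120
Var(d) = 1/30 + 1/66 = 0.0333333 + 0.0151515 = 0.0484848
z = d/√Var(d) = -0.108120 / √0.0484848 = -0.108120 / 0.220193 = -0.491

-0.491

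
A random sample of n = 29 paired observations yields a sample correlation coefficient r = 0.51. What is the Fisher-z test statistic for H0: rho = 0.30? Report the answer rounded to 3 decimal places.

Fisher z: atanh(0.51) = 0.562730, atanh(0.30) = 0.309520
z = (z_r − z_0)·√(n−3) = (0.562730 − 0.309520)·√26 = 0.253210 · 5.099020 = 1.291

1.291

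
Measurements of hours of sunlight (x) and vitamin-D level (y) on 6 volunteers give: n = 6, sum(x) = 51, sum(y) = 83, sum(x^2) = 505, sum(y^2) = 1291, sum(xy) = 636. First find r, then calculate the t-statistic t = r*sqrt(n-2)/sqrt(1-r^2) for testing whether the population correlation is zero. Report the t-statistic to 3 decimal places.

-1.895

Numerator: nΣxy − (Σx)(Σy) = 6·636 − (51)(83) = -417
Denominator: √[(nΣx²−(Σx)²)(nΣy²−(Σy)²)]
  nΣx²−(Σx)² = 6·505 − 2601 = 429;  nΣy²−(Σy)² = 6·1291 − 6889 = 857
  √(429·857) = √367653 = 606.3440
r = -417 / 606.3440 = -0.6877
t = r·√(n−2)/√(1−r²) = -0.6877·√4 / √(1−0.472931) = -1.375400 / 0.725995 = -1.895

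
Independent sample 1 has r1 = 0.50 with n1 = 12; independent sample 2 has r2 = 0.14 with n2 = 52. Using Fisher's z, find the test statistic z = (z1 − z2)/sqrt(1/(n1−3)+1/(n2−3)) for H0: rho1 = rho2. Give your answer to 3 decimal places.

1.126

Fisher z-transforms: z1 = atanh(0.50) = 0.549306, z2 = atanh(0.14) = 0.140926; difference d = 0.408380
Var(d) = 1/9 + 1/49 = 0.1111111 + 0.0204082 = 0.1315193
z = d/√Var(d) = 0.408380 / √0.1315193 = 0.408380 / 0.362656 = 1.126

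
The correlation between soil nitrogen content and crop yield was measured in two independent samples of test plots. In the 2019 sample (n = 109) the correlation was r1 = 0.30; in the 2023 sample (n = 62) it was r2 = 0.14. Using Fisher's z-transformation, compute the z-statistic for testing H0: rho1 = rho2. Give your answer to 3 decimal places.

Fisher z-transforms: z1 = atanh(0.30) = 0.309520, z2 = atanh(0.14) = 0.140926; difference d = 0.168594
Var(d) = 1/106 + 1/59 = 0.0094340 + 0.0169492 = 0.0263832
z = d/√Var(d) = 0.168594 / √0.0263832 = 0.168594 / 0.162429 = 1.038

1.038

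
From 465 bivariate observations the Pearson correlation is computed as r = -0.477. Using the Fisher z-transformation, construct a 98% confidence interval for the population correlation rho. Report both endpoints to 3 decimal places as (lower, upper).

(-0.556, -0.389)

Fisher z: z_r = atanh(r) = ½·ln((1+(-0.477))/(1−(-0.477))) = -0.519093
SE(z) = 1/√(n−3) = 1/√462 = 0.046524
98% ⇒ z* = 2.326; margin = 2.326·0.046524 = 0.108215
CI on z-scale: (-0.627308, -0.410878)
Back-transform: tanh(-0.627308) = -0.556196, tanh(-0.410878) = -0.389218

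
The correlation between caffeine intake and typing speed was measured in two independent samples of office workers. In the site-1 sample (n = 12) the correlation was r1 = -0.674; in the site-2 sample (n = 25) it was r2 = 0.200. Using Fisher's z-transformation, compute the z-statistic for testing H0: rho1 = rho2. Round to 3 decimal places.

z1 = atanh(-0.674) = -0.818037,  z2 = atanh(0.200) = 0.202733
SE = √(1/(n1−3) + 1/(n2−3)) = √(1/9 + 1/22) = √(0.1111111 + 0.0454545) = √0.1565656 = 0.395684
z = (z1 − z2)/SE = (-0.818037 − 0.202733) / 0.395684 = -1.020770 / 0.395684 = -2.580

-2.580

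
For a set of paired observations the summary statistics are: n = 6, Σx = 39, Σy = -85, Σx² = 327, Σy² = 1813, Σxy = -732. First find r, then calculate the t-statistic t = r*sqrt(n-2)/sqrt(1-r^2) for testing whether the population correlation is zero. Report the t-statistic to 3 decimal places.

-3.207

S_xy = nΣxy − ΣxΣy = 6·(-732) − 39·(-85) = -4392 − (-3315) = -1077
S_xx = nΣx² − (Σx)² = 6·327 − 39² = 1962 − 1521 = 441
S_yy = nΣy² − (Σy)² = 6·1813 − (-85)² = 10878 − 7225 = 3653
r = S_xy / √(S_xx·S_yy) = -1077 / √(441·3653) = -1077 / √1610973 = -1077 / 1269.2411 = -0.8485
t = r·√(n−2)/√(1−r²) = -0.8485·√4 / √(1−0.719952) = -1.697000 / 0.529196 = -3.207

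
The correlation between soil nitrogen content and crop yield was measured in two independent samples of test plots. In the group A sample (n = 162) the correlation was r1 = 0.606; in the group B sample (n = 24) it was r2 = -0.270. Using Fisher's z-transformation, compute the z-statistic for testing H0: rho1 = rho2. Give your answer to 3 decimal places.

z1 = atanh(0.606) = 0.702575,  z2 = atanh(-0.270) = -0.276864
SE = √(1/(n1−3) + 1/(n2−3)) = √(1/159 + 1/21) = √(0.0062893 + 0.0476190) = √0.0539083 = 0.232182
z = (z1 − z2)/SE = (0.702575 − (-0.276864)) / 0.232182 = 0.979439 / 0.232182 = 4.218

4.218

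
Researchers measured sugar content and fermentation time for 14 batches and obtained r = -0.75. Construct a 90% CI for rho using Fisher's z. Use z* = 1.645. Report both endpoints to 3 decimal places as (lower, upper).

(-0.899, -0.444)

Fisher z: z_r = atanh(r) = ½·ln((1+(-0.75))/(1−(-0.75))) = -0.972955
SE(z) = 1/√(n−3) = 1/√11 = 0.301511
90% ⇒ z* = 1.645; margin = 1.645·0.301511 = 0.495986
CI on z-scale: (-1.468941, -0.476969)
Back-transform: tanh(-1.468941) = -0.899375, tanh(-0.476969) = -0.443813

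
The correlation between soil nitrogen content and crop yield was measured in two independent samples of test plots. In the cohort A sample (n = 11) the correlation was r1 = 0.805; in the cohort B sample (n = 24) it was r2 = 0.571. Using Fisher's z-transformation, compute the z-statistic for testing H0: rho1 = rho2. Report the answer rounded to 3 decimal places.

1.116

Fisher z-transforms: z1 = atanh(0.805) = 1.112658, z2 = atanh(0.571) = 0.649005; difference d = 0.463653
Var(d) = 1/8 + 1/21 = 0.1250000 + 0.0476190 = 0.1726190
z = d/√Var(d) = 0.463653 / √0.1726190 = 0.463653 / 0.415474 = 1.116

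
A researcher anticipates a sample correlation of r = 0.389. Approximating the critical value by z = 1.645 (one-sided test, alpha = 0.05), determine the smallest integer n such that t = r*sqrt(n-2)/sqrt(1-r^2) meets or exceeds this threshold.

Need r·√(n−2)/√(1−r²) ≥ 1.645
√(n−2) ≥ 1.645·√(1−0.151321) / 0.389 = 1.645·0.921238 / 0.389 = 3.8957
n−2 ≥ 15.1765  ⇒  n ≥ 17.1765
Smallest integer n = 18

18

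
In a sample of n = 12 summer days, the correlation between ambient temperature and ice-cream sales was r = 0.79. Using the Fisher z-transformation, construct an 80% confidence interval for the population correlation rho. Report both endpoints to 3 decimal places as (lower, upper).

(0.568, 0.905)

z_r = atanh(0.79) = 1.071432;  SE = 1/√(n−3) = 1/√9 = 0.333333
z-limits: 1.071432 ± 1.282·0.333333 = 1.071432 ± 0.427333 = [0.644099, 1.498765]
ρ-limits: (tanh 0.644099, tanh 1.498765) = (0.568, 0.905)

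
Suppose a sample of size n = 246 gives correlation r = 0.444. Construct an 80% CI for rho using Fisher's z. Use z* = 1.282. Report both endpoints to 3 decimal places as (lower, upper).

Fisher z: z_r = atanh(r) = ½·ln((1+0.444)/(1−0.444)) = 0.477202
SE(z) = 1/√(n−3) = 1/√243 = 0.064150
80% ⇒ z* = 1.282; margin = 1.282·0.064150 = 0.082240
CI on z-scale: (0.394962, 0.559442)
Back-transform: tanh(0.394962) = 0.375630, tanh(0.559442) = 0.507563

(0.376, 0.508)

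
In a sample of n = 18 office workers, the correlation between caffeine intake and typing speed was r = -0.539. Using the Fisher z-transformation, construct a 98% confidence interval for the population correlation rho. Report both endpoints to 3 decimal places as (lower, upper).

z_r = atanh(-0.539) = -0.602745;  SE = 1/√(n−3) = 1/√15 = 0.258199
z-limits: -0.602745 ± 2.326·0.258199 = -0.602745 ± 0.600571 = [-1.203316, -0.002174]
ρ-limits: (tanh -1.203316, tanh -0.002174) = (-0.835, -0.002)

(-0.835, -0.002)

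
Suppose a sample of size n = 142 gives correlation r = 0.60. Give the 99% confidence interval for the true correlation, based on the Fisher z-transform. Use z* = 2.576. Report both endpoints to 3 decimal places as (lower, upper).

(0.442, 0.722)

Fisher z: z_r = atanh(r) = ½·ln((1+0.60)/(1−0.60)) = 0.693147
SE(z) = 1/√(n−3) = 1/√139 = 0.084819
99% ⇒ z* = 2.576; margin = 2.576·0.084819 = 0.218494
CI on z-scale: (0.474653, 0.911641)
Back-transform: tanh(0.474653) = 0.441951, tanh(0.911641) = 0.721919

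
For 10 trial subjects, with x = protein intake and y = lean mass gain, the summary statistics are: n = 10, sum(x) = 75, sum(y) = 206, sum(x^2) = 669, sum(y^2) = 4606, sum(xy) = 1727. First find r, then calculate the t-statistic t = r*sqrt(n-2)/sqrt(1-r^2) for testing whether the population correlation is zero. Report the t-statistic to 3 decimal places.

Numerator: nΣxy − (Σx)(Σy) = 10·1727 − (75)(206) = 1820
Denominator: √[(nΣx²−(Σx)²)(nΣy²−(Σy)²)]
  nΣx²−(Σx)² = 10·669 − 5625 = 1065;  nΣy²−(Σy)² = 10·4606 − 42436 = 3624
  √(1065·3624) = √3859560 = 1964.5763
r = 1820 / 1964.5763 = 0.9264
t = r·√(n−2)/√(1−r²) = 0.9264·√8 / √(1−0.858217) = 2.620255 / 0.376541 = 6.959

6.959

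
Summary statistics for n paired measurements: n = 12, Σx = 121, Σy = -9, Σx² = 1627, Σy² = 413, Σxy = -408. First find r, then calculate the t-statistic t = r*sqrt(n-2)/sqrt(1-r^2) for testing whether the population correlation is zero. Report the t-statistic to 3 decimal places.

Numerator: nΣxy − (Σx)(Σy) = 12·(-408) − (121)(-9) = -3807
Denominator: √[(nΣx²−(Σx)²)(nΣy²−(Σy)²)]
  nΣx²−(Σx)² = 12·1627 − 14641 = 4883;  nΣy²−(Σy)² = 12·413 − 81 = 4875
  √(4883·4875) = √23804625 = 4878.9984
r = -3807 / 4878.9984 = -0.7803
t = r·√(n−2)/√(1−r²) = -0.7803·√10 / √(1−0.608868) = -2.467525 / 0.625405 = -3.945

-3.945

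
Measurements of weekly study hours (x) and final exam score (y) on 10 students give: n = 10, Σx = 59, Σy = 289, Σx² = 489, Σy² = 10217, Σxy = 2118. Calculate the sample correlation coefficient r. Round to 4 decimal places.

0.8055

Numerator: nΣxy − (Σx)(Σy) = 10·2118 − (59)(289) = 4129
Denominator: √[(nΣx²−(Σx)²)(nΣy²−(Σy)²)]
  nΣx²−(Σx)² = 10·489 − 3481 = 1409;  nΣy²−(Σy)² = 10·10217 − 83521 = 18649
  √(1409·18649) = √26276441 = 5126.0551
r = 4129 / 5126.0551 = 0.8055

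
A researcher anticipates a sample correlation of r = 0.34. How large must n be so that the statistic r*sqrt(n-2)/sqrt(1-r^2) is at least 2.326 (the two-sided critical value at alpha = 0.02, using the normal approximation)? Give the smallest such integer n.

44

r√(n−2)/√(1−r²) ≥ 2.326  ⇔  n−2 ≥ (2.326)²·(1−r²)/r²
(1−r²)/r² = (1−0.1156)/0.1156 = 7.6505
n ≥ 2 + 5.410276·7.6505 = 2 + 41.3913 = 43.3913
⌈43.3913⌉ = 44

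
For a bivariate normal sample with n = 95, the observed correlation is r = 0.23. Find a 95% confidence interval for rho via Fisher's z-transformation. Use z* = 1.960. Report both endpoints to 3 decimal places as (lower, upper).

Fisher z: z_r = atanh(r) = ½·ln((1+0.23)/(1−0.23)) = 0.234189
SE(z) = 1/√(n−3) = 1/√92 = 0.104257
95% ⇒ z* = 1.960; margin = 1.960·0.104257 = 0.204344
CI on z-scale: (0.029845, 0.438533)
Back-transform: tanh(0.029845) = 0.029836, tanh(0.438533) = 0.412428

(0.030, 0.412)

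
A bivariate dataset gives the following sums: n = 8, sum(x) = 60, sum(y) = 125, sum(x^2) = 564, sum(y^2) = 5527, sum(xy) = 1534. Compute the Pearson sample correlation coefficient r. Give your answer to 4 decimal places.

S_xy = nΣxy − ΣxΣy = 8·1534 − 60·125 = 12272 − 7500 = 4772
S_xx = nΣx² − (Σx)² = 8·564 − 60² = 4512 − 3600 = 912
S_yy = nΣy² − (Σy)² = 8·5527 − 125² = 44216 − 15625 = 28591
r = S_xy / √(S_xx·S_yy) = 4772 / √(912·28591) = 4772 / √26074992 = 4772 / 5106.3678 = 0.9345

0.9345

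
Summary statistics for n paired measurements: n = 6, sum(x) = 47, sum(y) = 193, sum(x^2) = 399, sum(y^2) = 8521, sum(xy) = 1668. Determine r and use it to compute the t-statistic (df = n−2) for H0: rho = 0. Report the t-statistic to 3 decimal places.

1.442

Numerator: nΣxy − (Σx)(Σy) = 6·1668 − (47)(193) = 937
Denominator: √[(nΣx²−(Σx)²)(nΣy²−(Σy)²)]
  nΣx²−(Σx)² = 6·399 − 2209 = 185;  nΣy²−(Σy)² = 6·8521 − 37249 = 13877
  √(185·13877) = √2567245 = 1602.2625
r = 937 / 1602.2625 = 0.5848
t = r·√(n−2)/√(1−r²) = 0.5848·√4 / √(1−0.341991) = 1.169600 / 0.811178 = 1.442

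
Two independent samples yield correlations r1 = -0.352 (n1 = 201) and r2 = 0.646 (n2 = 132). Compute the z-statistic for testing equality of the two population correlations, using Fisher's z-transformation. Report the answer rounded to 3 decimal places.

z1 = atanh(-0.352) = -0.367725,  z2 = atanh(0.646) = 0.768403
SE = √(1/(n1−3) + 1/(n2−3)) = √(1/198 + 1/129) = √(0.0050505 + 0.0077519) = √0.0128024 = 0.113148
z = (z1 − z2)/SE = (-0.367725 − 0.768403) / 0.113148 = -1.136128 / 0.113148 = -10.041

-10.041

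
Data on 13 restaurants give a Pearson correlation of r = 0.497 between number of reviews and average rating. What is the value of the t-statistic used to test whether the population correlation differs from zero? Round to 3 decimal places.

1 − r² = 1 − 0.247009 = 0.752991;  √(1−r²) = 0.867751
√(n−2) = √11 = 3.316625
t = r·√(n−2)/√(1−r²) = 0.497 · 3.316625 / 0.867751 = 1.900

1.900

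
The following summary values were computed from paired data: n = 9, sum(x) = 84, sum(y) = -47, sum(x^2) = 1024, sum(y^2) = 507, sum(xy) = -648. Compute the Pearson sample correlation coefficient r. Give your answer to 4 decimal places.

-0.8355

Numerator: nΣxy − (Σx)(Σy) = 9·(-648) − (84)(-47) = -1884
Denominator: √[(nΣx²−(Σx)²)(nΣy²−(Σy)²)]
  nΣx²−(Σx)² = 9·1024 − 7056 = 2160;  nΣy²−(Σy)² = 9·507 − 2209 = 2354
  √(2160·2354) = √5084640 = 2254.9146
r = -1884 / 2254.9146 = -0.8355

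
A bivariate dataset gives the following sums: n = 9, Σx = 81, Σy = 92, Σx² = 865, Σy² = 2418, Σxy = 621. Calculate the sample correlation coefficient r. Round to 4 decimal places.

S_xy = nΣxy − ΣxΣy = 9·621 − 81·92 = 5589 − 7452 = -1863
S_xx = nΣx² − (Σx)² = 9·865 − 81² = 7785 − 6561 = 1224
S_yy = nΣy² − (Σy)² = 9·2418 − 92² = 21762 − 8464 = 13298
r = S_xy / √(S_xx·S_yy) = -1863 / √(1224·13298) = -1863 / √16276752 = -1863 / 4034.4457 = -0.4618

-0.4618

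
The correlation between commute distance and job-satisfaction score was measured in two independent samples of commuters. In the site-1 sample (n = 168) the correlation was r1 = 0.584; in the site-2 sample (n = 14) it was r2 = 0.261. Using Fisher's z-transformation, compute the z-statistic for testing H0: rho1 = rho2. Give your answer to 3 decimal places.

1.289

z1 = atanh(0.584) = 0.668512,  z2 = atanh(0.261) = 0.267181
SE = √(1/(n1−3) + 1/(n2−3)) = √(1/165 + 1/11) = √(0.0060606 + 0.0909091) = √0.0969697 = 0.311400
z = (z1 − z2)/SE = (0.668512 − 0.267181) / 0.311400 = 0.401331 / 0.311400 = 1.289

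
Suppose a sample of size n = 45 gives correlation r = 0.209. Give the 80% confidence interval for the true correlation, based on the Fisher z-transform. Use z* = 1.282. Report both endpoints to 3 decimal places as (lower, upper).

z_r = atanh(0.209) = 0.212125;  SE = 1/√(n−3) = 1/√42 = 0.154303
z-limits: 0.212125 ± 1.282·0.154303 = 0.212125 ± 0.197816 = [0.014309, 0.409941]
ρ-limits: (tanh 0.014309, tanh 0.409941) = (0.014, 0.388)

(0.014, 0.388)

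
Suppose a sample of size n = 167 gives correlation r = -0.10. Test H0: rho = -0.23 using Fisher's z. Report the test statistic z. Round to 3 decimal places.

1.714

Fisher z: atanh(-0.10) = -0.100335, atanh(-0.23) = -0.234189
z = (z_r − z_0)·√(n−3) = (-0.100335 − (-0.234189))·√164 = 0.133854 · 12.806248 = 1.714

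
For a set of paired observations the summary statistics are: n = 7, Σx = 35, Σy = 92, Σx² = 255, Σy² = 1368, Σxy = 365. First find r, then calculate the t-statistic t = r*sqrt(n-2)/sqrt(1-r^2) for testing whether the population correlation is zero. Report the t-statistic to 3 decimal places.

-3.500

S_xy = nΣxy − ΣxΣy = 7·365 − 35·92 = 2555 − 3220 = -665
S_xx = nΣx² − (Σx)² = 7·255 − 35² = 1785 − 1225 = 560
S_yy = nΣy² − (Σy)² = 7·1368 − 92² = 9576 − 8464 = 1112
r = S_xy / √(S_xx·S_yy) = -665 / √(560·1112) = -665 / √622720 = -665 / 789.1261 = -0.8427
t = r·√(n−2)/√(1−r²) = -0.8427·√5 / √(1−0.710143) = -1.884334 / 0.538384 = -3.500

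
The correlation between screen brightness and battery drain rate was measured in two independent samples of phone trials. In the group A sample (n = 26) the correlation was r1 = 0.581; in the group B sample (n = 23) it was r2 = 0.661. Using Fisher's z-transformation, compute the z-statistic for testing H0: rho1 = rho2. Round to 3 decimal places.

Fisher z-transforms: z1 = atanh(0.581) = 0.663971, z2 = atanh(0.661) = 0.794588; difference d = -0.130617
Var(d) = 1/23 + 1/20 = 0.0434783 + 0.0500000 = 0.0934783
z = d/√Var(d) = -0.130617 / √0.0934783 = -0.130617 / 0.305742 = -0.427

-0.427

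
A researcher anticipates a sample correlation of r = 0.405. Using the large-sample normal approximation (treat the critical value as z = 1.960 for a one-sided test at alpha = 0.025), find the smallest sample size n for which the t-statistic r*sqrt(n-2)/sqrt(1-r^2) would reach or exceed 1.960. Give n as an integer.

Need r·√(n−2)/√(1−r²) ≥ 1.960
√(n−2) ≥ 1.960·√(1−0.164025) / 0.405 = 1.960·0.914317 / 0.405 = 4.4248
n−2 ≥ 19.5789  ⇒  n ≥ 21.5789
Smallest integer n = 22

22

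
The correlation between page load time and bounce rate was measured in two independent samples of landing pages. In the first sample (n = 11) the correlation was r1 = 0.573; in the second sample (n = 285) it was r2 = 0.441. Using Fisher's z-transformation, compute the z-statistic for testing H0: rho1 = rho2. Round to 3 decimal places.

0.498

Fisher z-transforms: z1 = atanh(0.573) = 0.651978, z2 = atanh(0.441) = 0.473472; difference d = 0.178506
Var(d) = 1/8 + 1/282 = 0.1250000 + 0.0035461 = 0.1285461
z = d/√Var(d) = 0.178506 / √0.1285461 = 0.178506 / 0.358533 = 0.498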